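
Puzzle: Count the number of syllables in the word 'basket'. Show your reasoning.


Break 'basket' into syllables: bas-ket -> bas | ket = 2 syllables

2 syllables


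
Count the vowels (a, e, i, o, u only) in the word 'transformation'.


Vowels in 'transformation': a, o, a, i, o = 5 vowels.

5


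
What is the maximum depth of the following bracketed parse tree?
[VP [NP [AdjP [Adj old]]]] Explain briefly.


Count bracket nesting levels:
'[' at pos 0: depth = 1
'[' at pos 4: depth = 2
'[' at pos 8: depth = 3
'[' at pos 14: depth = 4
Maximum depth reached: 4

4


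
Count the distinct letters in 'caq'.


Unique letters in 'caq': {a, c, q} = 3 distinct letters.

3


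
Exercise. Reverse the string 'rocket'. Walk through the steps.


Reverse 'rocket' character by character: 'tekcor'.

tekcor


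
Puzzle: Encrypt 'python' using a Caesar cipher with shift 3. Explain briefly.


Shift each letter by 3: p -> s, y -> b, t -> w, h -> k, o -> r, n -> q. Result: 'sbwkrq'.

sbwkrq


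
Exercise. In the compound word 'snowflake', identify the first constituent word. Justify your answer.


Split 'snowflake' into 'snow' + 'flake'. The first part is 'snow'.

snow


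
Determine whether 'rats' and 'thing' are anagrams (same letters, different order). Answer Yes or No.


Sorted letters of 'rats': 'arst'
Sorted letters of 'thing': 'ghint'
They do not match.

No


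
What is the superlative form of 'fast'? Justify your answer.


Apply superlative formation (add -est): 'fast' -> 'fastest'.

fastest


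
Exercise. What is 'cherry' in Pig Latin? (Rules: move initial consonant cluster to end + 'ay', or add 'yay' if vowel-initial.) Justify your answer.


'cherry': move consonant cluster 'ch' to end and add 'ay': 'errychay'.

errychay


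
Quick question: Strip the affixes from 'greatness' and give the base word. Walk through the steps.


Remove suffix '-ness' from 'greatness' to get root 'great'.

great


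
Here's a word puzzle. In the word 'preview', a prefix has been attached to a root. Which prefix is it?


The word 'preview' = 'pre' (prefix) + 'view' (root). The prefix is 'pre'.

pre


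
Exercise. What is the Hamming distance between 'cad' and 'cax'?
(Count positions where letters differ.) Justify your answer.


Alignment:
Position 1: 'c' vs 'c' = match
Position 2: 'a' vs 'a' = match
Position 3: 'd' vs 'x' = DIFFER
Total differences: 1

1


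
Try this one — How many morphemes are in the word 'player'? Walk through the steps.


Decomposition: play (root) + -er (suffix) = 2 morpheme(s)

2 morphemes


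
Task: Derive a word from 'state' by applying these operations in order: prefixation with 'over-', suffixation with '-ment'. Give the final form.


Step 1: Add prefix 'over-' to 'state' = 'overstate'
Step 2: Add suffix '-ment' to 'overstate' = 'overstatement'

overstatement


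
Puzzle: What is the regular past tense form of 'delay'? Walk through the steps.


Apply rule: Add -ed. 'delay' becomes 'delayed'.

delayed


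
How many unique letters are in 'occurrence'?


Unique letters in 'occurrence': {c, e, n, o, r, u} = 6 distinct letters.

6


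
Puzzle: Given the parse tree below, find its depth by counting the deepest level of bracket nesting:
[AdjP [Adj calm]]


Count bracket nesting levels:
'[' at pos 0: depth = 1
'[' at pos 6: depth = 2
Maximum depth reached: 2

2


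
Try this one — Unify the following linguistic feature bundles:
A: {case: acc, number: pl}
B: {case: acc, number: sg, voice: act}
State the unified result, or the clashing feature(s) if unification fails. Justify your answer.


Compare features:
case: A=acc vs B=acc -> unified: acc
number: A=pl vs B=sg -> CLASH
voice: A=_ vs B=act -> unified: act
Clash detected on feature 'number' (pl vs sg); unification fails.

CLASH on 'number' (pl vs sg)


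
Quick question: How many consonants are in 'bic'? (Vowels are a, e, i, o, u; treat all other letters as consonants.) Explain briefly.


Consonants in 'bic': b, c = 2 consonants.

2


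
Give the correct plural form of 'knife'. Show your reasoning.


Apply rule: Change -fe to -ves. 'knife' becomes 'knives'.

knives


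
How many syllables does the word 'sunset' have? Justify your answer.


Break 'sunset' into syllables: sun-set -> sun | set = 2 syllables

2 syllables


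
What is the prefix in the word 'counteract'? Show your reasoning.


The word 'counteract' = 'counter' (prefix) + 'act' (root). The prefix is 'counter'.

counter


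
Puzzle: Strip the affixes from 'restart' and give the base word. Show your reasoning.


Remove prefix 're' from 'restart' to get root 'start'.

start


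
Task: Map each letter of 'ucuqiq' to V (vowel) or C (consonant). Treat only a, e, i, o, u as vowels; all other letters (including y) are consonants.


Letter mapping: u = V, c = C, u = V, q = C, i = V, q = C.

VCVCVC


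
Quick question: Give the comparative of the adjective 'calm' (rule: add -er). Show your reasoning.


Apply comparative formation (add -er): 'calm' -> 'calmer'.

calmer


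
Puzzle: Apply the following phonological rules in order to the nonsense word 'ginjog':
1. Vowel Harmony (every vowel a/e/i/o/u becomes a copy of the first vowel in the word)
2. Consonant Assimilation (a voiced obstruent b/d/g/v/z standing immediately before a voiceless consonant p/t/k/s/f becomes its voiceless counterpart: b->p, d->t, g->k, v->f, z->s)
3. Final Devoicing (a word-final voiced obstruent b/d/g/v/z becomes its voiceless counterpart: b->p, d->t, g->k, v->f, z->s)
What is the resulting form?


Starting form: 'ginjog'
Rule 1: Vowel Harmony: all vowels become 'i' (matching first vowel). 'ginjog' -> 'ginjig'
Rule 2: Consonant Assimilation: no voiced obstruent (b/d/g/v/z) stands immediately before a voiceless consonant (p/t/k/s/f). No change.
Rule 3: Final Devoicing: word-final voiced obstruent 'g' becomes voiceless 'k'. 'ginjig' -> 'ginjik'
Final form: 'ginjik'

ginjik


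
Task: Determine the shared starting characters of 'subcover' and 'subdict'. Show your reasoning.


Compare from the start: 3 characters match: 'sub'. Mismatch at position 4: 'c' vs 'd'.

sub


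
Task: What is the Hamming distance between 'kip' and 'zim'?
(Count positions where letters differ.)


Alignment:
Position 1: 'k' vs 'z' = DIFFER
Position 2: 'i' vs 'i' = match
Position 3: 'p' vs 'm' = DIFFER
Total differences: 2

2


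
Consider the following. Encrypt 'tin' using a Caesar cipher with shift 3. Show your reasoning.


Shift each letter by 3: t -> w, i -> l, n -> q. Result: 'wlq'.

wlq


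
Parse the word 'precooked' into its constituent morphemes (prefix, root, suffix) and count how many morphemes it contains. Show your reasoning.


Step 1: Identify prefix: 'pre' (meaning: before)
Step 2: Identify root: 'cook'
Step 3: Identify suffix(es): 'ed'
Decomposition: pre- (prefix: before) + cook (root) + -ed (suffix: past)
Total morphemes: 3

3 morphemes (pre- (prefix: before) + cook (root) + -ed (suffix: past))


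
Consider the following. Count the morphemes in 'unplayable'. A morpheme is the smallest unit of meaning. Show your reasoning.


Decomposition: un- (prefix) + play (root) + -able (suffix) = 3 morpheme(s)

3 morphemes


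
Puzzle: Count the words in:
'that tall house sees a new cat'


Split into words: that | tall | house | sees | a | new | cat = 7 words.

7


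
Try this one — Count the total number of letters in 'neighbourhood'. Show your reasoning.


Spell out 'neighbourhood' and number each letter: n(1), e(2), i(3), g(4), h(5), b(6), o(7), u(8), r(9), h(10), o(11), o(12), d(13). Total: 13 letters.

13


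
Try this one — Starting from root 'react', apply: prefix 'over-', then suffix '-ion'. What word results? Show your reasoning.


Step 1: Add prefix 'over-' to 'react' = 'overreact'
Step 2: Add suffix '-ion' to 'overreact' = 'overreaction'

overreaction


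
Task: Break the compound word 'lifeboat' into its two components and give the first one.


Split 'lifeboat' into 'life' + 'boat'. The first part is 'life'.

life


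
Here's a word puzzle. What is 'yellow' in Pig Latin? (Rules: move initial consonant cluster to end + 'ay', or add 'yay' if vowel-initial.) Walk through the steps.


'yellow': move consonant cluster 'y' to end and add 'ay': 'ellowyay'.

ellowyay


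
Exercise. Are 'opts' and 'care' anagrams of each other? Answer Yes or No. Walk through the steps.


Sorted letters of 'opts': 'opst'
Sorted letters of 'care': 'acer'
They do not match.

No


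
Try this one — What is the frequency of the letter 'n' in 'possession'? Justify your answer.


Letter 'n' in 'possession': found at position(s) 10 = 1 occurrence(s).

1


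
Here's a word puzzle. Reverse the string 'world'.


Reverse 'world' character by character: 'dlrow'.

dlrow


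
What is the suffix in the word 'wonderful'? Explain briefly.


The word 'wonderful' = 'wonder' (root) + '-ful' (suffix). The suffix is '-ful'.

ful


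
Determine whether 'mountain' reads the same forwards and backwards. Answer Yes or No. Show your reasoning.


Forward: 'mountain'
Reversed: 'niatnuom'
They differ.

No


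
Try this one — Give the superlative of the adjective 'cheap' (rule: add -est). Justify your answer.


Apply superlative formation (add -est): 'cheap' -> 'cheapest'.

cheapest


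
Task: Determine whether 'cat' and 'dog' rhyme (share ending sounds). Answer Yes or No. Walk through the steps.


Rime (stressed vowel + following sounds) of 'cat': -at = /æt/
Rime of 'dog': -og = /ɒg/
/æt/ and /ɒg/ are different ending sounds, so the words do not rhyme.

No


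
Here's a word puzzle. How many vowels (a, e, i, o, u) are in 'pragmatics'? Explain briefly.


Vowels in 'pragmatics': a, a, i = 3 vowels.

3


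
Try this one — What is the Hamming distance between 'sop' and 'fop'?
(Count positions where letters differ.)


Alignment:
Position 1: 's' vs 'f' = DIFFER
Position 2: 'o' vs 'o' = match
Position 3: 'p' vs 'p' = match
Total differences: 1

1


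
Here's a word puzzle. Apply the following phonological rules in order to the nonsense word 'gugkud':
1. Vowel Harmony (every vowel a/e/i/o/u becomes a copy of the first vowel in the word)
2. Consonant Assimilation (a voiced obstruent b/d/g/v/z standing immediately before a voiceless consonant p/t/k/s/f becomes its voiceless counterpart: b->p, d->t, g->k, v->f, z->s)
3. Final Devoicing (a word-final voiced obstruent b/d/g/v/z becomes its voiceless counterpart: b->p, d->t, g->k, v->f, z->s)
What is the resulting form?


Starting form: 'gugkud'
Rule 1: Vowel Harmony: all vowels already match. No change.
Rule 2: Consonant Assimilation: voiced obstruent before voiceless consonant becomes voiceless ('gk' -> 'kk'). 'gugkud' -> 'gukkud'
Rule 3: Final Devoicing: word-final voiced obstruent 'd' becomes voiceless 't'. 'gukkud' -> 'gukkut'
Final form: 'gukkut'

gukkut


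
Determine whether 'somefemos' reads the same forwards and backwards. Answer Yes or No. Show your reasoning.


Forward: 'somefemos'
Reversed: 'somefemos'
They are identical.

Yes


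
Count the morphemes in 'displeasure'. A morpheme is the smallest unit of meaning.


Decomposition: dis- (prefix) + please (root) + -ure (suffix) = 3 morpheme(s)

3 morphemes


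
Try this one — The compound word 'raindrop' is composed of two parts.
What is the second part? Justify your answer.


Split 'raindrop' into 'rain' + 'drop'. The second part is 'drop'.

drop


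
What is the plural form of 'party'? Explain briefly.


Apply rule: Change -y to -ies (consonant + y). 'party' becomes 'parties'.

parties


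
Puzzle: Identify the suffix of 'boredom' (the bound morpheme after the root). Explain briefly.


The word 'boredom' = 'bore' (root) + '-dom' (suffix). The suffix is '-dom'.

dom


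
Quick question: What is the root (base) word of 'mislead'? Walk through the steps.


Remove prefix 'mis' from 'mislead' to get root 'lead'.

lead


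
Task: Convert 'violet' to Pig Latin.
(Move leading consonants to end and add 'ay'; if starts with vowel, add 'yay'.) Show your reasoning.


'violet': move consonant cluster 'v' to end and add 'ay': 'ioletvay'.

ioletvay


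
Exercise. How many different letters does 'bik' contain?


Unique letters in 'bik': {b, i, k} = 3 distinct letters.

3


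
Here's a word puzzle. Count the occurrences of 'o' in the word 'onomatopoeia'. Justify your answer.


Letter 'o' in 'onomatopoeia': found at position(s) 1, 3, 7, 9 = 4 occurrence(s).

4


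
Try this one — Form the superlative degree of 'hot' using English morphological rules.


Apply superlative formation (double final consonant, add -est): 'hot' -> 'hottest'.

hottest


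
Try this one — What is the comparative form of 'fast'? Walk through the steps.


Apply comparative formation (add -er): 'fast' -> 'faster'.

faster


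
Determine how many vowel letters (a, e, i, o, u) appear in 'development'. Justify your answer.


Vowels in 'development': e, e, o, e = 4 vowels.

4


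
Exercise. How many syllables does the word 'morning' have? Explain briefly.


Break 'morning' into syllables: morn-ing -> morn | ing = 2 syllables

2 syllables


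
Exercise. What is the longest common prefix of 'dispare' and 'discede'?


Compare from the start: 3 characters match: 'dis'. Mismatch at position 4: 'p' vs 'c'.

dis


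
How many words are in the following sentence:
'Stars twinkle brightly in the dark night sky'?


Split into words: Stars | twinkle | brightly | in | the | dark | night | sky = 8 words.

8


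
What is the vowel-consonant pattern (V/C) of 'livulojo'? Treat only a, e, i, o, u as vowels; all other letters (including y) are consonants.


Letter mapping: l = C, i = V, v = C, u = V, l = C, o = V, j = C, o = V.

CVCVCVCV


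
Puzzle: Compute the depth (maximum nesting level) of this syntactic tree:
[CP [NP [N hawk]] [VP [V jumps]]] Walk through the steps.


Count bracket nesting levels:
'[' at pos 0: depth = 1
'[' at pos 4: depth = 2
'[' at pos 8: depth = 3
'[' at pos 18: depth = 2
'[' at pos 22: depth = 3
Maximum depth reached: 3

3


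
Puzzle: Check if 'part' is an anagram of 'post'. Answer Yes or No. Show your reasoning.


Sorted letters of 'part': 'aprt'
Sorted letters of 'post': 'opst'
They do not match.

No


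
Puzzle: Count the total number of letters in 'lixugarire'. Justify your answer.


Spell out 'lixugarire' and number each letter: l(1), i(2), x(3), u(4), g(5), a(6), r(7), i(8), r(9), e(10). Total: 10 letters.

10


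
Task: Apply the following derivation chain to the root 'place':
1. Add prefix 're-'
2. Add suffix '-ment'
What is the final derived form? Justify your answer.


Step 1: Add prefix 're-' to 'place' = 'replace'
Step 2: Add suffix '-ment' to 'replace' = 'replacement'

replacement


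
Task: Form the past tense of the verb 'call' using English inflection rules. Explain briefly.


Apply rule: Add -ed. 'call' becomes 'called'.

called


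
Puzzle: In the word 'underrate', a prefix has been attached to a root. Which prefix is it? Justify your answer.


The word 'underrate' = 'under' (prefix) + 'rate' (root). The prefix is 'under'.

under


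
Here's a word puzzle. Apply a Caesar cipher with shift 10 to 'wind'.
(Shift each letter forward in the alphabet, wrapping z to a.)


Shift each letter by 10: w -> g, i -> s, n -> x, d -> n. Result: 'gsxn'.

gsxn


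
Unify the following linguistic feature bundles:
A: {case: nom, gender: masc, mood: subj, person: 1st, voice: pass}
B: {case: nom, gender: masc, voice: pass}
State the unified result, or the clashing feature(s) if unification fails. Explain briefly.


Compare features:
case: A=nom vs B=nom -> unified: nom
gender: A=masc vs B=masc -> unified: masc
mood: A=subj vs B=_ -> unified: subj
person: A=1st vs B=_ -> unified: 1st
voice: A=pass vs B=pass -> unified: pass
No clashes found.

Unified: {case: nom, gender: masc, mood: subj, person: 1st, voice: pass}


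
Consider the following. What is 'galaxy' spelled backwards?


Reverse 'galaxy' character by character: 'yxalag'.

yxalag


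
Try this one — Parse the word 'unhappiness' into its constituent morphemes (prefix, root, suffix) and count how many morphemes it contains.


Step 1: Identify prefix: 'un' (meaning: not/reverse)
Step 2: Identify root: 'happy'
Step 3: Identify suffix(es): 'ness'
Decomposition: un- (prefix: not/reverse) + happy (root) + -ness (suffix: state of)
Total morphemes: 3

3 morphemes (un- (prefix: not/reverse) + happy (root) + -ness (suffix: state of))


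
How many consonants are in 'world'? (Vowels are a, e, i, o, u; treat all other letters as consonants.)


Consonants in 'world': w, r, l, d = 4 consonants.

4


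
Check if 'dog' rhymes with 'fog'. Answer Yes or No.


Rime (stressed vowel + following sounds) of 'dog': -og = /ɒg/
Rime of 'fog': -og = /ɒg/
/ɒg/ and /ɒg/ are the same ending sound, so the words rhyme.

Yes


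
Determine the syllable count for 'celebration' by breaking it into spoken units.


Break 'celebration' into syllables: cel-e-bra-tion -> cel | e | bra | tion = 4 syllables

4 syllables


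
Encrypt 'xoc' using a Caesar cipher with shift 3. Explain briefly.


Shift each letter by 3: x -> a, o -> r, c -> f. Result: 'arf'.

arf


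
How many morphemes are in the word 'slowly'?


Decomposition: slow (root) + -ly (suffix) = 2 morpheme(s)

2 morphemes


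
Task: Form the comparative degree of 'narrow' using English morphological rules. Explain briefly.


Apply comparative formation (add -er): 'narrow' -> 'narrower'.

narrower


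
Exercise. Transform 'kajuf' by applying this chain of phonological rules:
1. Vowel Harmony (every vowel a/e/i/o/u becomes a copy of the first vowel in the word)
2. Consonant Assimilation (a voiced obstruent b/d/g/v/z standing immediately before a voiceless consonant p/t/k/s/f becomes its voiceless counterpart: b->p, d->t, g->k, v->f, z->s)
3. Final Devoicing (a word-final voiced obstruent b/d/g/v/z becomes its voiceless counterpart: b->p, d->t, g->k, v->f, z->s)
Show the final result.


Starting form: 'kajuf'
Rule 1: Vowel Harmony: all vowels become 'a' (matching first vowel). 'kajuf' -> 'kajaf'
Rule 2: Consonant Assimilation: no voiced obstruent (b/d/g/v/z) stands immediately before a voiceless consonant (p/t/k/s/f). No change.
Rule 3: Final Devoicing: final consonant 'f' is not one of the voiced obstruents b/d/g/v/z. No change.
Final form: 'kajaf'

kajaf


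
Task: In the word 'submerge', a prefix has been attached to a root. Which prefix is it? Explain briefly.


The word 'submerge' = 'sub' (prefix) + 'merge' (root). The prefix is 'sub'.

sub


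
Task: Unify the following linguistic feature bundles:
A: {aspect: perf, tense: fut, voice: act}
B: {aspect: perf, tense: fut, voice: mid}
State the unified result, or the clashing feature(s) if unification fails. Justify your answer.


Compare features:
aspect: A=perf vs B=perf -> unified: perf
tense: A=fut vs B=fut -> unified: fut
voice: A=act vs B=mid -> CLASH
Clash detected on feature 'voice' (act vs mid); unification fails.

CLASH on 'voice' (act vs mid)


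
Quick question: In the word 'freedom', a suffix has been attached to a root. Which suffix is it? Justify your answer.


The word 'freedom' = 'free' (root) + '-dom' (suffix). The suffix is '-dom'.

dom


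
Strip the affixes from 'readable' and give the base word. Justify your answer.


Remove suffix '-able' from 'readable' to get root 'read'.

read


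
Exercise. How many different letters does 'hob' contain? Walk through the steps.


Unique letters in 'hob': {b, h, o} = 3 distinct letters.

3


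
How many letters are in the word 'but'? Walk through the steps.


Spell out 'but' and number each letter: b(1), u(2), t(3). Total: 3 letters.

3


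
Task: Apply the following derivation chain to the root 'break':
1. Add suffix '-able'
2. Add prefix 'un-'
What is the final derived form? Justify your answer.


Step 1: Add suffix '-able' to 'break' = 'breakable'
Step 2: Add prefix 'un-' to 'breakable' = 'unbreakable'

unbreakable


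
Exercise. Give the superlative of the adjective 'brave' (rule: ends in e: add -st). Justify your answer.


Apply superlative formation (ends in e: add -st): 'brave' -> 'bravest'.

bravest


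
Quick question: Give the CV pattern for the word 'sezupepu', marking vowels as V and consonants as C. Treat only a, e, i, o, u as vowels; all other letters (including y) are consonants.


Letter mapping: s = C, e = V, z = C, u = V, p = C, e = V, p = C, u = V.

CVCVCVCV


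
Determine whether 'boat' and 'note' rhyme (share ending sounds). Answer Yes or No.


Rime (stressed vowel + following sounds) of 'boat': -oat = /oʊt/
Rime of 'note': -ote = /oʊt/
/oʊt/ and /oʊt/ are the same ending sound, so the words rhyme.

Yes


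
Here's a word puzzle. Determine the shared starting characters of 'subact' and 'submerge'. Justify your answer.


Compare from the start: 3 characters match: 'sub'. Mismatch at position 4: 'a' vs 'm'.

sub


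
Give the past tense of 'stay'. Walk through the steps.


Apply rule: Add -ed. 'stay' becomes 'stayed'.

stayed


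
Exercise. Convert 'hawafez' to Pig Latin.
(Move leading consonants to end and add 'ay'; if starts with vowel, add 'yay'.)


'hawafez': move consonant cluster 'h' to end and add 'ay': 'awafezhay'.

awafezhay


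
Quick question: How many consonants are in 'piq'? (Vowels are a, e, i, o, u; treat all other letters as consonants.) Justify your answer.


Consonants in 'piq': p, q = 2 consonants.

2


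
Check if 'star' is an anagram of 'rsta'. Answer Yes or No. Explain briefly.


Sorted letters of 'star': 'arst'
Sorted letters of 'rsta': 'arst'
They match.

Yes


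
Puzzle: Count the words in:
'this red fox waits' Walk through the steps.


Split into words: this | red | fox | waits = 4 words.

4


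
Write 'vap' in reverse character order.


Reverse 'vap' character by character: 'pav'.

pav


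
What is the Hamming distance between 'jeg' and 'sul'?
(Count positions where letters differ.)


Alignment:
Position 1: 'j' vs 's' = DIFFER
Position 2: 'e' vs 'u' = DIFFER
Position 3: 'g' vs 'l' = DIFFER
Total differences: 3

3


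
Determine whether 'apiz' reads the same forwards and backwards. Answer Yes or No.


Forward: 'apiz'
Reversed: 'zipa'
They differ.

No


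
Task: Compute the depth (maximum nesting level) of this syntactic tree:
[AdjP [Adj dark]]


Count bracket nesting levels:
'[' at pos 0: depth = 1
'[' at pos 6: depth = 2
Maximum depth reached: 2

2


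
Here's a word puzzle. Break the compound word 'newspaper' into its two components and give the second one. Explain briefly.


Split 'newspaper' into 'news' + 'paper'. The second part is 'paper'.

paper


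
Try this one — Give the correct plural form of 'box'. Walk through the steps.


Apply rule: Add -es (sibilant/fricative ending). 'box' becomes 'boxes'.

boxes


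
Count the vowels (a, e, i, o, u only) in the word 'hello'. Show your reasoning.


Vowels in 'hello': e, o = 2 vowels.

2


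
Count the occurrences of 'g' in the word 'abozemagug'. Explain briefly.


Letter 'g' in 'abozemagug': found at position(s) 8, 10 = 2 occurrence(s).

2


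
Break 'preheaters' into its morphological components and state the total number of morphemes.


Step 1: Identify prefix: 'pre' (meaning: before)
Step 2: Identify root: 'heat'
Step 3: Identify suffix(es): 'er, s'
Decomposition: pre- (prefix: before) + heat (root) + -er (suffix: one who) + -s (plural)
Total morphemes: 4

4 morphemes (pre- (prefix: before) + heat (root) + -er (suffix: one who) + -s (plural))


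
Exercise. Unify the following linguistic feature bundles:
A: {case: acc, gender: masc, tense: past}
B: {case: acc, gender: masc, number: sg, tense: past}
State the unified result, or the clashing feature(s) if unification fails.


Compare features:
case: A=acc vs B=acc -> unified: acc
gender: A=masc vs B=masc -> unified: masc
number: A=_ vs B=sg -> unified: sg
tense: A=past vs B=past -> unified: past
No clashes found.

Unified: {case: acc, gender: masc, number: sg, tense: past}


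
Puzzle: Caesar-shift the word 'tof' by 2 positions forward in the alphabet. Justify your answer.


Shift each letter by 2: t -> v, o -> q, f -> h. Result: 'vqh'.

vqh


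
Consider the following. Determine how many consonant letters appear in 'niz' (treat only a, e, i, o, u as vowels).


Consonants in 'niz': n, z = 2 consonants.

2


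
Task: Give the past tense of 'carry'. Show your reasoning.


Apply rule: Change -y to -ied. 'carry' becomes 'carried'.

carried


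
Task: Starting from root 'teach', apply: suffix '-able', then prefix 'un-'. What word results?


Step 1: Add suffix '-able' to 'teach' = 'teachable'
Step 2: Add prefix 'un-' to 'teachable' = 'unteachable'

unteachable


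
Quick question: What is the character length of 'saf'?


Spell out 'saf' and number each letter: s(1), a(2), f(3). Total: 3 letters.

3


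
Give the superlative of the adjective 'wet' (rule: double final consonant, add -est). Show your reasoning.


Apply superlative formation (double final consonant, add -est): 'wet' -> 'wettest'.

wettest


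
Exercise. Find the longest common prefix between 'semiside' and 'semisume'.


Compare from the start: 5 characters match: 'semis'. Mismatch at position 6: 'i' vs 'u'.

semis


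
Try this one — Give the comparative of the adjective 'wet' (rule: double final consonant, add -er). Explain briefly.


Apply comparative formation (double final consonant, add -er): 'wet' -> 'wetter'.

wetter


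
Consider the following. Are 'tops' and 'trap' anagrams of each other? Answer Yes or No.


Sorted letters of 'tops': 'opst'
Sorted letters of 'trap': 'aprt'
They do not match.

No


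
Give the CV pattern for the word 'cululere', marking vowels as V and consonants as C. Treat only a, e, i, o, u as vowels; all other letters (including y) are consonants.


Letter mapping: c = C, u = V, l = C, u = V, l = C, e = V, r = C, e = V.

CVCVCVCV


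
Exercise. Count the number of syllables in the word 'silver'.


Break 'silver' into syllables: sil-ver -> sil | ver = 2 syllables

2 syllables


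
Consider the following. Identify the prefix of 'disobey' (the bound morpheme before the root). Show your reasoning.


The word 'disobey' = 'dis' (prefix) + 'obey' (root). The prefix is 'dis'.

dis


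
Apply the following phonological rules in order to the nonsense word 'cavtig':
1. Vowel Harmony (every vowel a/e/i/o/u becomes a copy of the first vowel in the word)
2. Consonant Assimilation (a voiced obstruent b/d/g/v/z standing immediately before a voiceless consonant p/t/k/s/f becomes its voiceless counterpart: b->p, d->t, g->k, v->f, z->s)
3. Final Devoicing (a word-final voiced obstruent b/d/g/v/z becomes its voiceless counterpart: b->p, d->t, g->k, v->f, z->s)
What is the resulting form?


Starting form: 'cavtig'
Rule 1: Vowel Harmony: all vowels become 'a' (matching first vowel). 'cavtig' -> 'cavtag'
Rule 2: Consonant Assimilation: voiced obstruent before voiceless consonant becomes voiceless ('vt' -> 'ft'). 'cavtag' -> 'caftag'
Rule 3: Final Devoicing: word-final voiced obstruent 'g' becomes voiceless 'k'. 'caftag' -> 'caftak'
Final form: 'caftak'

caftak


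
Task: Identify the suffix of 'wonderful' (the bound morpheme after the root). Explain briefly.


The word 'wonderful' = 'wonder' (root) + '-ful' (suffix). The suffix is '-ful'.

ful


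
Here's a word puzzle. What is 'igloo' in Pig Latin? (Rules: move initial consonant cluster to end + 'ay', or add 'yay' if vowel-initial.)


'igloo' starts with a vowel, so add 'yay': 'iglooyay'.

iglooyay


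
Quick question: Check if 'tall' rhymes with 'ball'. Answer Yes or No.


Rime (stressed vowel + following sounds) of 'tall': -all = /ɔːl/
Rime of 'ball': -all = /ɔːl/
/ɔːl/ and /ɔːl/ are the same ending sound, so the words rhyme.

Yes


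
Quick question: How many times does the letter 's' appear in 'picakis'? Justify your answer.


Letter 's' in 'picakis': found at position(s) 7 = 1 occurrence(s).

1


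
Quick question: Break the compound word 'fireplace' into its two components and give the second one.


Split 'fireplace' into 'fire' + 'place'. The second part is 'place'.

place


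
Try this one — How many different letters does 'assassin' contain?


Unique letters in 'assassin': {a, i, n, s} = 4 distinct letters.

4


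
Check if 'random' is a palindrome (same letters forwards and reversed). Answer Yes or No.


Forward: 'random'
Reversed: 'modnar'
They differ.

No


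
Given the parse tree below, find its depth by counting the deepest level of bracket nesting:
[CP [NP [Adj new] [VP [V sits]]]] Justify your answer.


Count bracket nesting levels:
'[' at pos 0: depth = 1
'[' at pos 4: depth = 2
'[' at pos 8: depth = 3
'[' at pos 18: depth = 3
'[' at pos 22: depth = 4
Maximum depth reached: 4

4


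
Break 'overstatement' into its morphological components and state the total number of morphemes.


Step 1: Identify prefix: 'over' (meaning: excessively)
Step 2: Identify root: 'state'
Step 3: Identify suffix(es): 'ment'
Decomposition: over- (prefix: excessively) + state (root) + -ment (suffix: action/result)
Total morphemes: 3

3 morphemes (over- (prefix: excessively) + state (root) + -ment (suffix: action/result))


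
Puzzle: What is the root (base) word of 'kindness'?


Remove suffix '-ness' from 'kindness' to get root 'kind'.

kind


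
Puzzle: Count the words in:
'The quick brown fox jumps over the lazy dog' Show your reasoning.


Split into words: The | quick | brown | fox | jumps | over | the | lazy | dog = 9 words.

9


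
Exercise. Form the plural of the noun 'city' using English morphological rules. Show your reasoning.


Apply rule: Change -y to -ies (consonant + y). 'city' becomes 'cities'.

cities


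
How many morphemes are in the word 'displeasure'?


Decomposition: dis- (prefix) + please (root) + -ure (suffix) = 3 morpheme(s)

3 morphemes


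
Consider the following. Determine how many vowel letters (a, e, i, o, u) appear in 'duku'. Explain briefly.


Vowels in 'duku': u, u = 2 vowels.

2


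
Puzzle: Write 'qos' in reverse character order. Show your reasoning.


Reverse 'qos' character by character: 'soq'.

soq


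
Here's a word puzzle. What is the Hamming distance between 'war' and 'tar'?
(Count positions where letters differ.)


Alignment:
Position 1: 'w' vs 't' = DIFFER
Position 2: 'a' vs 'a' = match
Position 3: 'r' vs 'r' = match
Total differences: 1

1


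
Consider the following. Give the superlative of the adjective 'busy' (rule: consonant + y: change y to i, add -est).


Apply superlative formation (consonant + y: change y to i, add -est): 'busy' -> 'busiest'.

busiest


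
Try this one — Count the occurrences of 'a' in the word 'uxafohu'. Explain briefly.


Letter 'a' in 'uxafohu': found at position(s) 3 = 1 occurrence(s).

1


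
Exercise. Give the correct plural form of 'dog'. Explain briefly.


Apply rule: Add -s. 'dog' becomes 'dogs'.

dogs


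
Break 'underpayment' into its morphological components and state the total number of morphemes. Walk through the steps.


Step 1: Identify prefix: 'under' (meaning: beneath/insufficient)
Step 2: Identify root: 'pay'
Step 3: Identify suffix(es): 'ment'
Decomposition: under- (prefix: beneath/insufficient) + pay (root) + -ment (suffix: action/result)
Total morphemes: 3

3 morphemes (under- (prefix: beneath/insufficient) + pay (root) + -ment (suffix: action/result))


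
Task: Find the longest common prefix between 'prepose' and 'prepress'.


Compare from the start: 4 characters match: 'prep'. Mismatch at position 5: 'o' vs 'r'.

prep


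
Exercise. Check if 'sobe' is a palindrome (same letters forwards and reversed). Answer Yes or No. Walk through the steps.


Forward: 'sobe'
Reversed: 'ebos'
They differ.

No


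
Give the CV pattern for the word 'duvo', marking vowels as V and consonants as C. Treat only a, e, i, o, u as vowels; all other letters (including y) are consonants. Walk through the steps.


Letter mapping: d = C, u = V, v = C, o = V.

CVCV


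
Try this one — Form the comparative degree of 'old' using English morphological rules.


Apply comparative formation (add -er): 'old' -> 'older'.

older


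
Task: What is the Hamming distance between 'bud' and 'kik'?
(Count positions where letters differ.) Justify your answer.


Alignment:
Position 1: 'b' vs 'k' = DIFFER
Position 2: 'u' vs 'i' = DIFFER
Position 3: 'd' vs 'k' = DIFFER
Total differences: 3

3


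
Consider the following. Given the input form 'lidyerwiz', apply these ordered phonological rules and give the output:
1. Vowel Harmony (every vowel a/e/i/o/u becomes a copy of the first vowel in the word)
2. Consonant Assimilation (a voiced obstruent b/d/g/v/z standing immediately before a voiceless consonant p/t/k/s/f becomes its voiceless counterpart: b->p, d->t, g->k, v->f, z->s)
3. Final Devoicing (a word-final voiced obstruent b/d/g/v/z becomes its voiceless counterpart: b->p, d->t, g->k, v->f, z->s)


Starting form: 'lidyerwiz'
Rule 1: Vowel Harmony: all vowels become 'i' (matching first vowel). 'lidyerwiz' -> 'lidyirwiz'
Rule 2: Consonant Assimilation: no voiced obstruent (b/d/g/v/z) stands immediately before a voiceless consonant (p/t/k/s/f). No change.
Rule 3: Final Devoicing: word-final voiced obstruent 'z' becomes voiceless 's'. 'lidyirwiz' -> 'lidyirwis'
Final form: 'lidyirwis'

lidyirwis


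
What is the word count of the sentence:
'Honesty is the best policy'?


Split into words: Honesty | is | the | best | policy = 5 words.

5


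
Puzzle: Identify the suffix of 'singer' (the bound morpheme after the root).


The word 'singer' = 'sing' (root) + '-er' (suffix). The suffix is '-er'.

er


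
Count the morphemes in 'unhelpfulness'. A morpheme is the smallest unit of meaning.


Decomposition: un- (prefix) + help (root) + -ful (suffix) + -ness (suffix) = 4 morpheme(s)

4 morphemes


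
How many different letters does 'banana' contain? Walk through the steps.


Unique letters in 'banana': {a, b, n} = 3 distinct letters.

3


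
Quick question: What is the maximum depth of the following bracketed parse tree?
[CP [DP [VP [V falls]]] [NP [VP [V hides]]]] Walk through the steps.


Count bracket nesting levels:
'[' at pos 0: depth = 1
'[' at pos 4: depth = 2
'[' at pos 8: depth = 3
'[' at pos 12: depth = 4
'[' at pos 24: depth = 2
'[' at pos 28: depth = 3
'[' at pos 32: depth = 4
Maximum depth reached: 4

4


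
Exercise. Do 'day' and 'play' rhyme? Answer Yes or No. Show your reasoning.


Rime (stressed vowel + following sounds) of 'day': -ay = /eɪ/
Rime of 'play': -ay = /eɪ/
/eɪ/ and /eɪ/ are the same ending sound, so the words rhyme.

Yes


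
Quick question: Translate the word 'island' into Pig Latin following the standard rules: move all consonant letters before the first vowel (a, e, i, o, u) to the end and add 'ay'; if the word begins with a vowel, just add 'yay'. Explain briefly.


'island' starts with a vowel, so add 'yay': 'islandyay'.

islandyay


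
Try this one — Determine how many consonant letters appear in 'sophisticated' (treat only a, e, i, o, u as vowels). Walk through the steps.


Consonants in 'sophisticated': s, p, h, s, t, c, t, d = 8 consonants.

8


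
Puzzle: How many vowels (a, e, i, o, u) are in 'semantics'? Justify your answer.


Vowels in 'semantics': e, a, i = 3 vowels.

3


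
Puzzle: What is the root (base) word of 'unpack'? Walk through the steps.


Remove prefix 'un' from 'unpack' to get root 'pack'.

pack


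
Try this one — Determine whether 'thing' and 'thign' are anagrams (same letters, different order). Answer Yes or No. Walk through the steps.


Sorted letters of 'thing': 'ghint'
Sorted letters of 'thign': 'ghint'
They match.

Yes


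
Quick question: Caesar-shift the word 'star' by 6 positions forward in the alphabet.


Shift each letter by 6: s -> y, t -> z, a -> g, r -> x. Result: 'yzgx'.

yzgx


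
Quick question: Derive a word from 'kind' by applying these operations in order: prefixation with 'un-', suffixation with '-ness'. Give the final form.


Step 1: Add prefix 'un-' to 'kind' = 'unkind'
Step 2: Add suffix '-ness' to 'unkind' = 'unkindness'

unkindness


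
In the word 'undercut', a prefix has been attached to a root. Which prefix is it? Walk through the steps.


The word 'undercut' = 'under' (prefix) + 'cut' (root). The prefix is 'under'.

under


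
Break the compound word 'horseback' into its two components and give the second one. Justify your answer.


Split 'horseback' into 'horse' + 'back'. The second part is 'back'.

back


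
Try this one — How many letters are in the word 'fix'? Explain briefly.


Spell out 'fix' and number each letter: f(1), i(2), x(3). Total: 3 letters.

3


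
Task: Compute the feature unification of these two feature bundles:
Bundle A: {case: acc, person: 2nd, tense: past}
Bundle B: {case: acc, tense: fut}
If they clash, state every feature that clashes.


Compare features:
case: A=acc vs B=acc -> unified: acc
person: A=2nd vs B=_ -> unified: 2nd
tense: A=past vs B=fut -> CLASH
Clash detected on feature 'tense' (past vs fut); unification fails.

CLASH on 'tense' (past vs fut)


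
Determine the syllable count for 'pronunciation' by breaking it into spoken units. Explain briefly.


Break 'pronunciation' into syllables: pro-nun-ci-a-tion -> pro | nun | ci | a | tion = 5 syllables

5 syllables


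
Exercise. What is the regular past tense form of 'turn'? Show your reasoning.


Apply rule: Add -ed. 'turn' becomes 'turned'.

turned


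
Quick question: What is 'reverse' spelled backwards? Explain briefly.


Reverse 'reverse' character by character: 'esrever'.

esrever


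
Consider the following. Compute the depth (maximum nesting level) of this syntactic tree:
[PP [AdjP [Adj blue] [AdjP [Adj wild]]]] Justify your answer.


Count bracket nesting levels:
'[' at pos 0: depth = 1
'[' at pos 4: depth = 2
'[' at pos 10: depth = 3
'[' at pos 21: depth = 3
'[' at pos 27: depth = 4
Maximum depth reached: 4

4


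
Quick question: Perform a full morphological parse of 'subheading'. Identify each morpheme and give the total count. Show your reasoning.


Step 1: Identify prefix: 'sub' (meaning: below)
Step 2: Identify root: 'head'
Step 3: Identify suffix(es): 'ing'
Decomposition: sub- (prefix: below) + head (root) + -ing (suffix: ongoing/result)
Total morphemes: 3

3 morphemes (sub- (prefix: below) + head (root) + -ing (suffix: ongoing/result))


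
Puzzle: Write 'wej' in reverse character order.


Reverse 'wej' character by character: 'jew'.

jew


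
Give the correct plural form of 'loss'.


Apply rule: Add -es (sibilant/fricative ending). 'loss' becomes 'losses'.

losses


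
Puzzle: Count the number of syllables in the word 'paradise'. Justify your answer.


Break 'paradise' into syllables: par-a-dise -> par | a | dise = 3 syllables

3 syllables


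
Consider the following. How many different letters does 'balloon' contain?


Unique letters in 'balloon': {a, b, l, n, o} = 5 distinct letters.

5


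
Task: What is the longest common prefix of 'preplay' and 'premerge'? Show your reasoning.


Compare from the start: 3 characters match: 'pre'. Mismatch at position 4: 'p' vs 'm'.

pre
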